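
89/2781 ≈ 0.0320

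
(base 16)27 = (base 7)54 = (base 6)103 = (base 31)18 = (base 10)39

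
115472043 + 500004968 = 615477011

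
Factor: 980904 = 2^3 * 3^1 * 23^1 * 1777^1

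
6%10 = 6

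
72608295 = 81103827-8495532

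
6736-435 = 6301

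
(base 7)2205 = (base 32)ol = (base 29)r6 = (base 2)1100010101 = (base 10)789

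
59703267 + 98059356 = 157762623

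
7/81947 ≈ 0.0000854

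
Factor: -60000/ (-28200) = 2^2*5^2*47^ (-1) = 100/47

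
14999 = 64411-49412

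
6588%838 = 722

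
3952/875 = 4 + 452/875 ≈ 4.52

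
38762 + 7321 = 46083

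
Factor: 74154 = 2^1*3^1*17^1*727^1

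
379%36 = 19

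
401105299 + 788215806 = 1189321105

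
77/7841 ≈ 0.00982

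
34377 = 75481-41104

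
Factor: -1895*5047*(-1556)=2^2*5^1*7^2*103^1*379^1*389^1=14881685140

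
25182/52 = 12591/26 ≈ 484.27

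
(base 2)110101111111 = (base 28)4bb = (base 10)3455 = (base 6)23555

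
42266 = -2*(-21133)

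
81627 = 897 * 91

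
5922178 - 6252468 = -330290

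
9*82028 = 738252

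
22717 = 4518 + 18199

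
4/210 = 2/105 ≈ 0.0190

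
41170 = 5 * 8234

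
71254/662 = 107+210/331 ≈ 107.63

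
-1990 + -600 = -2590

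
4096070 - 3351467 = 744603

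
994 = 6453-5459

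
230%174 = 56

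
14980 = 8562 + 6418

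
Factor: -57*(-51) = 3^2*17^1*19^1 = 2907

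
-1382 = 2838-4220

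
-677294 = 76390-753684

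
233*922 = 214826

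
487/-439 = -1-48/439≈-1.11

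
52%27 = 25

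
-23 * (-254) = 5842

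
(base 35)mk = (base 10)790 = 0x316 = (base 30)qa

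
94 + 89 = 183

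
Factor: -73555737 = -1 * 3^1 * 2351^1 * 10429^1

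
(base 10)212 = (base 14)112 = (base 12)158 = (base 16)d4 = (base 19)b3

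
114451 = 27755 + 86696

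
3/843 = 1/281 ≈ 0.00356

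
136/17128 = 17/2141 ≈ 0.00794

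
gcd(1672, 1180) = 4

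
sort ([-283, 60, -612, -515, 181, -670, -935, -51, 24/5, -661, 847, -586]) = [-935, -670, -661, -612, -586, -515, -283, -51, 24/5, 60, 181, 847]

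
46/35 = 1 + 11/35 ≈ 1.31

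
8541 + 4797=13338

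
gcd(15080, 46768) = 8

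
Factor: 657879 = 3^1 * 219293^1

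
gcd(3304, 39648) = 3304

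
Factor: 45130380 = 2^2 * 3^1 * 5^1 * 29^1 * 37^1 * 701^1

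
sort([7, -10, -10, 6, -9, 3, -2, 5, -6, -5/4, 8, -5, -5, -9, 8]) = [-10, -10, -9, -9, -6, -5, -5, -2, -5/4, 3, 5, 6, 7, 8, 8]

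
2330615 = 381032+1949583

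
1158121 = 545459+612662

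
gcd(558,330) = 6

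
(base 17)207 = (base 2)1001001001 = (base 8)1111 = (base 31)ir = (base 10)585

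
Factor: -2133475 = -1 * 5^2 * 61^1 * 1399^1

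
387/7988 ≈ 0.0484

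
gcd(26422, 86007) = 1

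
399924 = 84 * 4761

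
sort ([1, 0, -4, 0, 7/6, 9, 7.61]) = [-4, 0, 0, 1, 7/6, 7.61, 9]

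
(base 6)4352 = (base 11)833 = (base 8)1754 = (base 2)1111101100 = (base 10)1004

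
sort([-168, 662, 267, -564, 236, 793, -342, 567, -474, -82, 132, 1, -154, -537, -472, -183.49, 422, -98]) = [-564, -537, -474, -472, -342, -183.49, -168, -154, -98, -82, 1, 132, 236, 267, 422, 567, 662, 793]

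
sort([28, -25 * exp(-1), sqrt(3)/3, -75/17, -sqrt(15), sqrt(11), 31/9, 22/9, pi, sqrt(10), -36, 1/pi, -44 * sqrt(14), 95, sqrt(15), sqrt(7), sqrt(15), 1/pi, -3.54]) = [-44 * sqrt(14), -36, -25 * exp(-1), -75/17, -sqrt(15), -3.54, 1/pi, 1/pi, sqrt(3)/3, 22/9, sqrt(7), pi, sqrt(10), sqrt(11), 31/9, sqrt(15), sqrt(15), 28, 95]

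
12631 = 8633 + 3998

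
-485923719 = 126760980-612684699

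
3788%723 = 173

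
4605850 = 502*9175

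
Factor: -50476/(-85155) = 2^2 * 3^(-1) * 5^(-1) * 7^(-1) * 811^(-1) * 12619^1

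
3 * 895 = 2685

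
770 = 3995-3225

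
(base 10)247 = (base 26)9d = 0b11110111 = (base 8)367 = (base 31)7u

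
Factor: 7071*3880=2^3*3^1*5^1*97^1*2357^1=27435480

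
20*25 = 500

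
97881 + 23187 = 121068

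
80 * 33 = 2640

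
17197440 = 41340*416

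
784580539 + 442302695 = 1226883234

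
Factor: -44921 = -1*29^1*1549^1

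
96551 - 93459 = 3092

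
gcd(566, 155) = 1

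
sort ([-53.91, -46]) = [-53.91, -46]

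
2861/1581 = 1 + 1280/1581 ≈ 1.81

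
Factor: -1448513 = -1*11^1*37^1*3559^1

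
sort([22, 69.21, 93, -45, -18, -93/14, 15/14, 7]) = [-45, -18, -93/14, 15/14, 7, 22, 69.21, 93]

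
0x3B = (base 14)43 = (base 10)59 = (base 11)54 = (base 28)23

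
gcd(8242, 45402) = 2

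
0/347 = 0 = 0.00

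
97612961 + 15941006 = 113553967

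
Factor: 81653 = 11^1*13^1*571^1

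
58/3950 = 29/1975≈0.0147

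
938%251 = 185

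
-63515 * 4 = -254060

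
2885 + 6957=9842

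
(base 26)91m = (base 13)2a39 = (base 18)10gc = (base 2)1011111110100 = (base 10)6132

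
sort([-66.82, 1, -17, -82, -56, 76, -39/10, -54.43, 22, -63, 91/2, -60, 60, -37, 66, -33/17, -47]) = [-82, -66.82, -63, -60, -56, -54.43, -47, -37, -17, -39/10, -33/17, 1, 22, 91/2, 60, 66, 76]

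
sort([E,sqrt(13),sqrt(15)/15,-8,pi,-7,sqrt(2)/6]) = [-8,-7,sqrt(2)/6,sqrt(15)/15,E,pi,sqrt(13)]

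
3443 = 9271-5828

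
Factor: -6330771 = -1*3^3*234473^1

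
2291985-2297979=-5994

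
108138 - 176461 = -68323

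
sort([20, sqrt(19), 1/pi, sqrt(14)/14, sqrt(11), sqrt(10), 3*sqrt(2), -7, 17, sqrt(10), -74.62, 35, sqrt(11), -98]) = [-98, -74.62, -7, sqrt(14)/14, 1/pi, sqrt(10), sqrt(10), sqrt(11), sqrt(11), 3*sqrt(2), sqrt(19), 17, 20, 35]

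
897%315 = 267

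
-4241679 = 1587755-5829434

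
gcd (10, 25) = 5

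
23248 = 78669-55421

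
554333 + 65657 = 619990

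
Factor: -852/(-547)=2^2 * 3^1 * 71^1 * 547^(-1)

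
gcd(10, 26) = 2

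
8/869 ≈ 0.00921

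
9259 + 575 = 9834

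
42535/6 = 7089 + 1/6 ≈ 7089.17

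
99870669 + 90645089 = 190515758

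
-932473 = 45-932518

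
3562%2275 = 1287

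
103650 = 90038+13612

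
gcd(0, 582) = 582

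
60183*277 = 16670691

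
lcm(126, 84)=252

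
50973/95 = 536 + 53/95 ≈ 536.56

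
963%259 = 186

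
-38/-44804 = 19/22402 ≈ 0.000848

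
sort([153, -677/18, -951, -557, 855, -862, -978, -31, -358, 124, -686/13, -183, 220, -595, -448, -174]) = [-978, -951, -862, -595, -557, -448, -358, -183, -174, -686/13, -677/18, -31, 124, 153, 220, 855]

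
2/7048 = 1/3524 ≈ 0.000284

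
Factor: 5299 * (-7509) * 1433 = -1 * 3^1 * 7^1 * 757^1 * 1433^1 * 2503^1 = -57019343703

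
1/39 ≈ 0.0256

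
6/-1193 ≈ -0.00503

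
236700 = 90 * 2630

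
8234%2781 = 2672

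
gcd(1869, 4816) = 7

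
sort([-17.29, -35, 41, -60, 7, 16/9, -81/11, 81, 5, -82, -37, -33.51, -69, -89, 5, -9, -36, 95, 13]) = [-89, -82, -69, -60, -37, -36, -35, -33.51, -17.29, -9, -81/11, 16/9, 5, 5, 7, 13, 41, 81, 95]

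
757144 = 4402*172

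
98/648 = 49/324 ≈ 0.151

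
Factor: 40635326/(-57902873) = -1 * 2^1 * 7^(-1) * 8271839^(-1) * 20317663^1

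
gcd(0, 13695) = 13695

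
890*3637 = 3236930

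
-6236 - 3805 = -10041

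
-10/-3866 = 5/1933 ≈ 0.00259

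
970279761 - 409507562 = 560772199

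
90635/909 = 99 + 644/909 ≈ 99.71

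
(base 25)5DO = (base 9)4680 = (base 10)3474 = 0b110110010010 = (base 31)3J2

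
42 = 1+41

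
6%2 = 0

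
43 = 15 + 28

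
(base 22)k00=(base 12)5728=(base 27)d7e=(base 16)25d0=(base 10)9680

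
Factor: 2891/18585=3^(-2)*5^(-1)*7^1=7/45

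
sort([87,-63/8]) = [-63/8,87]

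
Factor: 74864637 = 3^2*8318293^1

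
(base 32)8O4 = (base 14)33A4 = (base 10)8964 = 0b10001100000100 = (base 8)21404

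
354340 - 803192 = -448852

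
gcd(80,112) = 16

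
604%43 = 2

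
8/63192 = 1/7899≈0.000127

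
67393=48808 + 18585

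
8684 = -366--9050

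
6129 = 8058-1929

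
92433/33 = 2801 = 2801.00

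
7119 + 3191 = 10310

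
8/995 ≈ 0.00804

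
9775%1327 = 486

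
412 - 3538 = -3126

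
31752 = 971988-940236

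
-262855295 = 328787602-591642897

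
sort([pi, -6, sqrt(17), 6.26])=[-6, pi, sqrt(17), 6.26]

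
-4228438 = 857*(-4934)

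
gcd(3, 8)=1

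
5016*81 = 406296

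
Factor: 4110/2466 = 3^(-1)*5^1 = 5/3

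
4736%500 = 236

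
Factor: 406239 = 3^1 * 19^1 * 7127^1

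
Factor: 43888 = 2^4 * 13^1 * 211^1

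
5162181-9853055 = -4690874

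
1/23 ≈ 0.0435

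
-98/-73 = 1 + 25/73 ≈ 1.34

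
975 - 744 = 231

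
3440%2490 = 950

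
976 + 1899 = 2875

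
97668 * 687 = 67097916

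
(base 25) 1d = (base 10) 38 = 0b100110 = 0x26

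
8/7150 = 4/3575 ≈ 0.00112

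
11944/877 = 13 + 543/877 ≈ 13.62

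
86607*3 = 259821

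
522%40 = 2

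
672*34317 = 23061024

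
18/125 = 0.144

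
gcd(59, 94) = 1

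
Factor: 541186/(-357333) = -1 * 2^1 * 3^(-1) * 19^(-1) * 6269^(-1) * 270593^1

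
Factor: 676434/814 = 3^1 * 277^1 = 831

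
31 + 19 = 50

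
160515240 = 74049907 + 86465333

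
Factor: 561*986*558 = 2^2*3^3*11^1*17^2*29^1*31^1 = 308655468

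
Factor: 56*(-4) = -1*2^5*7^1 = -224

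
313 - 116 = 197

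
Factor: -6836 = -1 * 2^2 * 1709^1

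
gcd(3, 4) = 1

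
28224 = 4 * 7056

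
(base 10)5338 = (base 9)7281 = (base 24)96a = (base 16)14da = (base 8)12332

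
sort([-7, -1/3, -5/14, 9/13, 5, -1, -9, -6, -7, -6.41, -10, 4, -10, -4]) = [-10, -10, -9, -7, -7, -6.41, -6, -4, -1, -5/14, -1/3, 9/13, 4, 5]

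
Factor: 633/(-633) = -1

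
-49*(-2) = 98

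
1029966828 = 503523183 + 526443645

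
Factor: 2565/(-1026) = -1*2^(-1)*5^1 = -5/2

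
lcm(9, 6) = 18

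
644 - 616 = 28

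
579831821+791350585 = 1371182406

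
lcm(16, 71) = 1136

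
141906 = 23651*6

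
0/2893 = 0 = 0.00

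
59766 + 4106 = 63872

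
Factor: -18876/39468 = -1 * 11^1 * 23^(-1) = -11/23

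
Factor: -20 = -1*2^2*5^1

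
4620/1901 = 2 + 818/1901 ≈ 2.43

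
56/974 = 28/487 ≈ 0.0575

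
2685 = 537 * 5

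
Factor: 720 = 2^4*3^2*5^1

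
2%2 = 0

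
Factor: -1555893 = -1*3^2*172877^1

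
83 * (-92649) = -7689867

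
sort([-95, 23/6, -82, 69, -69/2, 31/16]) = [-95, -82, -69/2, 31/16, 23/6, 69]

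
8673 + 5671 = 14344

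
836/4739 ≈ 0.176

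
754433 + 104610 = 859043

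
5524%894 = 160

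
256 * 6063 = 1552128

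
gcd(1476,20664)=1476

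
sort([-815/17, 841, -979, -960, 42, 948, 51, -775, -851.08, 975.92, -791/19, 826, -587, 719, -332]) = [-979, -960, -851.08, -775, -587, -332, -815/17, -791/19, 42, 51, 719, 826, 841, 948, 975.92]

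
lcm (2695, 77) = 2695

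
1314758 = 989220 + 325538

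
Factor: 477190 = 2^1 * 5^1 * 7^1 * 17^1 * 401^1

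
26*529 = 13754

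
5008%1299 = 1111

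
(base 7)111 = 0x39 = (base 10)57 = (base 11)52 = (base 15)3c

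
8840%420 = 20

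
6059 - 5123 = 936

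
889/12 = 74 + 1/12 ≈ 74.08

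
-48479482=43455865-91935347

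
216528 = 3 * 72176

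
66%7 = 3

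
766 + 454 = 1220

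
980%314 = 38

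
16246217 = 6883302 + 9362915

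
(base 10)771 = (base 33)nc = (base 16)303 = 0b1100000011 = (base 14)3d1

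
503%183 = 137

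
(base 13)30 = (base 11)36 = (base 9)43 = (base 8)47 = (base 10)39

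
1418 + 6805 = 8223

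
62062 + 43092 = 105154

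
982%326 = 4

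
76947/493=156 + 39/493 ≈ 156.08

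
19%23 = 19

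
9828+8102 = 17930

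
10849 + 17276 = 28125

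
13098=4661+8437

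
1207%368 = 103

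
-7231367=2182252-9413619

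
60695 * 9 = 546255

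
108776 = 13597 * 8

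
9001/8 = 1125 + 1/8≈1125.13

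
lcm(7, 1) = 7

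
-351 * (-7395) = 2595645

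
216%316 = 216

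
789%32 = 21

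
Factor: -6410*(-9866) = 2^2*5^1*641^1*4933^1 = 63241060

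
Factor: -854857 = -1*229^1*3733^1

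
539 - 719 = -180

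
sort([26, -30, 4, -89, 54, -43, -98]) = [-98, -89, -43, -30, 4, 26, 54]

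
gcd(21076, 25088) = 4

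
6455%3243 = 3212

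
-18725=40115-58840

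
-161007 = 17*(-9471)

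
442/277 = 1 + 165/277 ≈ 1.60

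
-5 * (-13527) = 67635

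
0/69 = 0 = 0.00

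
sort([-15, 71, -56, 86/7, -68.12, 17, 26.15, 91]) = [-68.12, -56, -15, 86/7, 17, 26.15, 71, 91]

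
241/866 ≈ 0.278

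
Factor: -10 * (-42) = 2^2 * 3^1 * 5^1 * 7^1 = 420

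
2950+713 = 3663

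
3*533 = 1599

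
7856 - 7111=745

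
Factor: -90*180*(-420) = 2^5*3^5*5^3*7^1 = 6804000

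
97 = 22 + 75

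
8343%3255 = 1833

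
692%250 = 192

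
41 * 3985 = 163385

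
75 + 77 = 152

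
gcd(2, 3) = 1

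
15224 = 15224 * 1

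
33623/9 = 3735 + 8/9 ≈ 3735.89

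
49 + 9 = 58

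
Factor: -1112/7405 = -1*2^3*5^(-1)*139^1*1481^(-1)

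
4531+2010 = 6541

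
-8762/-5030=1 + 1866/2515 ≈ 1.74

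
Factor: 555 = 3^1*5^1*37^1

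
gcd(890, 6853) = 89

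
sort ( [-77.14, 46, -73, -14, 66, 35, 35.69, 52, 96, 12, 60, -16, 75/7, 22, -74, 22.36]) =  [-77.14, -74, -73, -16, -14, 75/7, 12, 22, 22.36, 35, 35.69, 46, 52, 60, 66, 96]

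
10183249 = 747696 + 9435553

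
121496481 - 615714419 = -494217938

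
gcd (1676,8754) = 2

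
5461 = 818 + 4643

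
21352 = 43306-21954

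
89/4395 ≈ 0.0203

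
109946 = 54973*2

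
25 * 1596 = 39900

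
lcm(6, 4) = 12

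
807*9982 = 8055474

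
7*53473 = 374311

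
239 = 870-631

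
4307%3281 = 1026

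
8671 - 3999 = 4672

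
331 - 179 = 152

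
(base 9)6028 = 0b1000100110000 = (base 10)4400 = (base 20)b00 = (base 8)10460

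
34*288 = 9792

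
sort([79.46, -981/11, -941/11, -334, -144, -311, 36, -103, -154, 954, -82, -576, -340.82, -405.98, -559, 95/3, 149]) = [-576, -559, -405.98, -340.82, -334, -311, -154, -144, -103, -981/11, -941/11, -82, 95/3, 36, 79.46, 149, 954]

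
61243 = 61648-405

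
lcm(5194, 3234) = 171402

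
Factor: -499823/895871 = -1*109^(-1)*397^1*1259^1*8219^(-1)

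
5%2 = 1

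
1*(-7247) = -7247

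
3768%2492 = 1276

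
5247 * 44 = 230868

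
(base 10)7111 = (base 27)9ka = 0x1bc7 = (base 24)c87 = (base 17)17a5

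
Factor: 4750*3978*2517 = 2^2*3^3*5^3*13^1*17^1*19^1*839^1 = 47559973500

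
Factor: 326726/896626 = 163363^1 * 448313^(-1) = 163363/448313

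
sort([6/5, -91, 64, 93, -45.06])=[-91, -45.06, 6/5, 64, 93]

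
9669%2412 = 21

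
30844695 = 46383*665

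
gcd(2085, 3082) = 1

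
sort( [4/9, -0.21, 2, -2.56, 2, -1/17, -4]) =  [-4, -2.56, -0.21, -1/17, 4/9, 2, 2]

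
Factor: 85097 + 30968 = 5^1 * 139^1 * 167^1 = 116065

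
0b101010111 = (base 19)i1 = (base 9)421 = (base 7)1000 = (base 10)343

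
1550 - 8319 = -6769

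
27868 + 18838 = 46706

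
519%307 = 212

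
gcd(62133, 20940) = 3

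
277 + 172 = 449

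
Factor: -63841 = -1 * 63841^1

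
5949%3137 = 2812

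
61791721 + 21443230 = 83234951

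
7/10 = 0.70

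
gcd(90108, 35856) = 36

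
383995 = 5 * 76799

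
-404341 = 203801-608142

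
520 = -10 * (-52)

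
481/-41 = -11 - 30/41 ≈ -11.73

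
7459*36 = 268524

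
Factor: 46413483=3^1*15471161^1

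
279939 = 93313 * 3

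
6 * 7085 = 42510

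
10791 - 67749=-56958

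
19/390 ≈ 0.0487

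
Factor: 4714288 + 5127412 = 2^2 * 5^2 * 11^1 * 23^1 * 389^1 = 9841700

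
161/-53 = -3 - 2/53 ≈ -3.04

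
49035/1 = 49035 = 49035.00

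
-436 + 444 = 8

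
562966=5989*94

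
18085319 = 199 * 90881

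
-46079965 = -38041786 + -8038179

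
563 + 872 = 1435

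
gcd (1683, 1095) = 3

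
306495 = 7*43785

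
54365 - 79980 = -25615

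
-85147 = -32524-52623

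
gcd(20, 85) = 5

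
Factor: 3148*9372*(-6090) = -1*2^5*3^2*5^1*7^1*11^1*29^1*71^1*787^1 = -179673611040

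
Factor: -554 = -1*2^1*277^1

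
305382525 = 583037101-277654576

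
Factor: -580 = -1 * 2^2 * 5^1 * 29^1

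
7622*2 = 15244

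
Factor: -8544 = -1*2^5*3^1*89^1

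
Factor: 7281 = 3^2*809^1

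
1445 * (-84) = -121380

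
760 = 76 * 10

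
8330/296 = 28 + 21/148 ≈ 28.14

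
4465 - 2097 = 2368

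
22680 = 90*252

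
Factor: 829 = 829^1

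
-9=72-81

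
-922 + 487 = -435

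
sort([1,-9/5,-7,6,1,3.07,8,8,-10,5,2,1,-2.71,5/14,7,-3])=[-10,-7,-3,-2.71,-9/5,5/14,1,1,1,2,3.07,5,6,7,8,8]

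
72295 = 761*95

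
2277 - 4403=-2126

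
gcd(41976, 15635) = 53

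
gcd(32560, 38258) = 814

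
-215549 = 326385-541934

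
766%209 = 139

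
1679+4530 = 6209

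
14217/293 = 48 + 153/293≈48.52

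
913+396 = 1309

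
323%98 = 29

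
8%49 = 8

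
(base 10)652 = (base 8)1214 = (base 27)o4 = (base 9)804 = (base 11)543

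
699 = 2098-1399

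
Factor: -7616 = -1*2^6*7^1*17^1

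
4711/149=31 + 92/149 ≈ 31.62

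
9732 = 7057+2675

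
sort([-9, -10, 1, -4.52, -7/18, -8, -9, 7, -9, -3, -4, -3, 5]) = [-10, -9, -9, -9, -8, -4.52, -4, -3, -3, -7/18, 1, 5, 7]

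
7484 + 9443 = 16927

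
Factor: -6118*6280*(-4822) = 2^5*5^1*7^1*19^1*23^1*157^1*2411^1 = 185266254880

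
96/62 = 1 + 17/31 ≈ 1.55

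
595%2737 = 595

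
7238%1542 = 1070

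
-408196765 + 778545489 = 370348724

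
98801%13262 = 5967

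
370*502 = 185740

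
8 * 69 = 552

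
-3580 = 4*(-895)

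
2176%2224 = 2176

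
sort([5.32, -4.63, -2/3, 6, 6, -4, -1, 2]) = [-4.63, -4, -1, -2/3, 2, 5.32, 6, 6]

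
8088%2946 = 2196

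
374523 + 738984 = 1113507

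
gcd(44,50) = 2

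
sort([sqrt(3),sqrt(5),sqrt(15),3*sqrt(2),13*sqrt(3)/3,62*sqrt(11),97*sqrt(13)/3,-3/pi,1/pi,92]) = [-3/pi,1/pi,sqrt(3),sqrt(5),sqrt(15),3*sqrt(2),13*sqrt(3)/3,92,97*sqrt(13)/3,62*sqrt(11)]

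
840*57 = 47880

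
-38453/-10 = 3845 + 3/10 = 3845.30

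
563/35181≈0.0160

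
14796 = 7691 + 7105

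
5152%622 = 176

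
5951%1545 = 1316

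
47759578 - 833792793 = -786033215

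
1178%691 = 487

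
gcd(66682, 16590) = 14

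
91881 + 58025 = 149906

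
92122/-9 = -10235 - 7/9≈-10235.78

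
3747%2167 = 1580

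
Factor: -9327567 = -1*3^1*479^1*6491^1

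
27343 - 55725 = -28382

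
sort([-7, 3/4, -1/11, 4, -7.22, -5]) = [-7.22, -7, -5, -1/11, 3/4, 4]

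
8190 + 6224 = 14414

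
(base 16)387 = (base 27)16c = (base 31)t4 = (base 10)903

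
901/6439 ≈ 0.140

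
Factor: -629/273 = -1 * 3^(-1) * 7^(-1) * 13^(-1) * 17^1 * 37^1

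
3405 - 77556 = -74151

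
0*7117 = 0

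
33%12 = 9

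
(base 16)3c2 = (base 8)1702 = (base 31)101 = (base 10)962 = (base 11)7a5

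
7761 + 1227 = 8988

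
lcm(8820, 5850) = 573300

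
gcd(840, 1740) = 60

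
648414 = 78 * 8313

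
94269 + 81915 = 176184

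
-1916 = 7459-9375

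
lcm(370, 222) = 1110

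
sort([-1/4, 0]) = [-1/4, 0]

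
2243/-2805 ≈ -0.800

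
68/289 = 4/17 ≈ 0.235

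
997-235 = 762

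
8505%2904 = 2697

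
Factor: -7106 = -1 * 2^1 * 11^1 * 17^1 * 19^1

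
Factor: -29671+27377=-1*2^1*31^1*37^1=-2294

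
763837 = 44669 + 719168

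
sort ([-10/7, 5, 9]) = [-10/7, 5, 9]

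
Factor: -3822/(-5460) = 2^(-1)*5^(-1)*7^1 = 7/10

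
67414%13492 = 13446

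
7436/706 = 3718/353 ≈ 10.53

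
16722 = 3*5574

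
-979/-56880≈0.0172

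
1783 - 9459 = -7676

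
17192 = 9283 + 7909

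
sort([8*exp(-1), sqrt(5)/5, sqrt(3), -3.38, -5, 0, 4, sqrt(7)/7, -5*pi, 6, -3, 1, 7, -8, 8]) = [-5*pi, -8, -5, -3.38, -3, 0, sqrt(7)/7, sqrt(5)/5, 1, sqrt(3), 8*exp(-1), 4, 6, 7, 8]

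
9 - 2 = 7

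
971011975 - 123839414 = 847172561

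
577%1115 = 577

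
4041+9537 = 13578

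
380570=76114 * 5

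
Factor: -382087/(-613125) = 3^(-2)*5^(-4)*109^(-1)*382087^1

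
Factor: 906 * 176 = 2^5 * 3^1 * 11^1 * 151^1 = 159456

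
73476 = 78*942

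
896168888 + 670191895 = 1566360783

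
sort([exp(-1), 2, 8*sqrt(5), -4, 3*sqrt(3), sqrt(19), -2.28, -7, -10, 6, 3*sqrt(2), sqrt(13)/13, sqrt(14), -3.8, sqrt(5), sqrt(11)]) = [-10, -7, -4, -3.8, -2.28, sqrt(13)/13, exp(-1), 2, sqrt(5), sqrt(11), sqrt(14), 3*sqrt(2), sqrt(19), 3*sqrt(3), 6, 8*sqrt(5)]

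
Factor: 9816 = 2^3 * 3^1 * 409^1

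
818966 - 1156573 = -337607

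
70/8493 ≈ 0.00824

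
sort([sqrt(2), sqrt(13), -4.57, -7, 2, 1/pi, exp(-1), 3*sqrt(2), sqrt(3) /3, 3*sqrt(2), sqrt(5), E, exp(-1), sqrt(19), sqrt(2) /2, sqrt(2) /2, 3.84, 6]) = [-7, -4.57, 1/pi, exp(-1), exp(-1), sqrt(3) /3, sqrt(2) /2, sqrt(2) /2, sqrt(2), 2, sqrt(5), E, sqrt(13), 3.84, 3*sqrt(2), 3*sqrt(2), sqrt(19), 6]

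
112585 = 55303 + 57282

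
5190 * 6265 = 32515350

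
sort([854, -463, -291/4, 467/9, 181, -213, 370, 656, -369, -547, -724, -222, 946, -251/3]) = [-724, -547, -463, -369, -222, -213, -251/3, -291/4, 467/9, 181, 370, 656, 854, 946]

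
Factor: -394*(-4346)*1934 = 2^3*41^1*53^1*197^1*967^1 = 3311634616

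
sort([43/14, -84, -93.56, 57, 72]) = [-93.56, -84, 43/14, 57, 72]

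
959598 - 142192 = 817406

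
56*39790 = 2228240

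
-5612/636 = -8 - 131/159 ≈ -8.82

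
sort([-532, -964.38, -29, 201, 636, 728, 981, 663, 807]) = [-964.38, -532, -29, 201, 636, 663, 728, 807, 981]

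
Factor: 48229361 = 3739^1*12899^1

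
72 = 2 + 70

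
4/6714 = 2/3357 ≈ 0.000596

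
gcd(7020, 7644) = 156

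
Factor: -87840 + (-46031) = -1*59^1*2269^1 = -133871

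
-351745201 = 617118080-968863281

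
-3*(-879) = 2637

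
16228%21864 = 16228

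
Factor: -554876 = -1*2^2*7^2*19^1*149^1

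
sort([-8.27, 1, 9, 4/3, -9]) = [-9, -8.27, 1, 4/3, 9]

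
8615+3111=11726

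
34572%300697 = 34572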